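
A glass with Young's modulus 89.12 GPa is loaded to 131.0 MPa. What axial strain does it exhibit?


Rearrange E = sigma / epsilon:
  epsilon = sigma / E
  E (MPa) = 89.12 * 1000 = 89120
  epsilon = 131.0 / 89120 = 0.00147

0.00147


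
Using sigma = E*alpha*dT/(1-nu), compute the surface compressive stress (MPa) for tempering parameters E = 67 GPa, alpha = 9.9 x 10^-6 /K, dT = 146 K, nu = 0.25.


Tempering stress: sigma = E * alpha * dT / (1 - nu)
  E (MPa) = 67 * 1000 = 67000
  Numerator = 67000 * (9.9 x 10^-6) * 146 = 96.8418
  Denominator = 1 - 0.25 = 0.75
  sigma = 96.8418 / 0.75 = 129.1 MPa

129.1 MPa


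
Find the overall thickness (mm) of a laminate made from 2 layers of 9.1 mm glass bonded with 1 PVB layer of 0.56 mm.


Total thickness = glass contribution + PVB contribution
  Glass: 2 * 9.1 = 18.2 mm
  PVB: 1 * 0.56 = 0.56 mm
  Total = 18.2 + 0.56 = 18.76 mm

18.76 mm


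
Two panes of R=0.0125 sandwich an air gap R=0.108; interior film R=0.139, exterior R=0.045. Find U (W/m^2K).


Total thermal resistance (series):
  R_total = R_in + R_glass + R_air + R_glass + R_out
  R_total = 0.139 + 0.0125 + 0.108 + 0.0125 + 0.045 = 0.317 m^2K/W
U-value = 1 / R_total = 1 / 0.317 = 3.155 W/m^2K

3.155 W/m^2K


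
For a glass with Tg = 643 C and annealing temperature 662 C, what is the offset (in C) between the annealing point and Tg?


Offset = T_anneal - Tg:
  offset = 662 - 643 = 19 C

19 C


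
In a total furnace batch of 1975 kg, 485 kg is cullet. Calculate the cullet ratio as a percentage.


Cullet ratio = (cullet mass / total batch mass) * 100
  Ratio = 485 / 1975 * 100 = 24.56%

24.56%


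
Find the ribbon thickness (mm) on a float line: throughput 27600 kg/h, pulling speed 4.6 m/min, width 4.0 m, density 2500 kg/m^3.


Ribbon cross-section from mass balance:
  Volume rate = throughput / density = 27600 / 2500 = 11.04 m^3/h
  thickness = volume rate / (speed * 60 * width), i.e.
  thickness = throughput / (60 * speed * width * density) * 1000
  thickness = 27600 / (60 * 4.6 * 4.0 * 2500) * 1000 = 10.0 mm

10.0 mm


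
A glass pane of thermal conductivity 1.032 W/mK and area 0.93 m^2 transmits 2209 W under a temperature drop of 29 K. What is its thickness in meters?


Fourier's law: t = k * A * dT / Q
  t = 1.032 * 0.93 * 29 / 2209
  t = 27.83304 / 2209 = 0.0126 m

0.0126 m


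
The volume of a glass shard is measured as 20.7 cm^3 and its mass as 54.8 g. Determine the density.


Use the definition of density:
  rho = mass / volume
  rho = 54.8 / 20.7 = 2.647 g/cm^3

2.647 g/cm^3


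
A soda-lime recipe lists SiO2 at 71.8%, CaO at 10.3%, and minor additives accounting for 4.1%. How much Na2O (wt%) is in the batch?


Pieces sum to 100%:
  Na2O = 100 - (SiO2 + CaO + others)
  Na2O = 100 - (71.8 + 10.3 + 4.1) = 13.8%

13.8%


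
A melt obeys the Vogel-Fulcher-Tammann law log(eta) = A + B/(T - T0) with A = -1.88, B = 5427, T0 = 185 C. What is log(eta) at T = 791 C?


VFT equation: log(eta) = A + B / (T - T0)
  T - T0 = 791 - 185 = 606
  B / (T - T0) = 5427 / 606 = 8.955
  log(eta) = -1.88 + 8.955 = 7.075

7.075


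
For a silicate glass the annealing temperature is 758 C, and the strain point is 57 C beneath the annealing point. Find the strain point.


Strain point = annealing point - difference:
  T_strain = 758 - 57 = 701 C

701 C


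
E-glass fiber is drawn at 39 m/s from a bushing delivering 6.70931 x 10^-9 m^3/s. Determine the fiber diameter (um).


Cross-sectional area from continuity:
  A = Q / v = 6.70931 x 10^-9 / 39 = 1.720336 x 10^-10 m^2
Diameter from circular cross-section:
  d = sqrt(4A / pi) * 10^6 (m -> um)
  d = sqrt(4 * 1.720336 x 10^-10 / pi) * 10^6 = 14.8 um

14.8 um


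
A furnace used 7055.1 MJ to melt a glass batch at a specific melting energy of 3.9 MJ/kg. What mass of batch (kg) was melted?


Rearrange E = m * s for m:
  m = E / s
  m = 7055.1 / 3.9 = 1809.0 kg

1809.0 kg


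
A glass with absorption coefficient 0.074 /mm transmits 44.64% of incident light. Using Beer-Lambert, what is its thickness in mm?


Rearrange T = exp(-alpha * thickness):
  thickness = -ln(T) / alpha
  T = 44.64/100 = 0.4464
  ln(T) = -0.80654
  -ln(T) = 0.80654
  thickness = 0.80654 / 0.074 = 10.9 mm

10.9 mm


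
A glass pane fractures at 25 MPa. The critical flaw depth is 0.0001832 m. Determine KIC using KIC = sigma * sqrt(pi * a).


Fracture toughness: KIC = sigma * sqrt(pi * a)
  pi * a = pi * 0.0001832 = 0.00057554
  sqrt(pi * a) = 0.02399
  KIC = 25 * 0.02399 = 0.6 MPa*sqrt(m)

0.6 MPa*sqrt(m)


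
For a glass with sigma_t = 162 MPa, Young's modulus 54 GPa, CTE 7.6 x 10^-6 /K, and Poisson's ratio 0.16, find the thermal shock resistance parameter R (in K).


Thermal shock resistance: R = sigma * (1 - nu) / (E * alpha)
  Numerator = 162 * (1 - 0.16) = 136.08
  Denominator = 54 * 1000 * (7.6 x 10^-6) = 0.4104
  R = 136.08 / 0.4104 = 331.6 K

331.6 K


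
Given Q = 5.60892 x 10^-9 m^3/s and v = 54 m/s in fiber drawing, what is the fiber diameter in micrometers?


Cross-sectional area from continuity:
  A = Q / v = 5.60892 x 10^-9 / 54 = 1.038689 x 10^-10 m^2
Diameter from circular cross-section:
  d = sqrt(4A / pi) * 10^6 (m -> um)
  d = sqrt(4 * 1.038689 x 10^-10 / pi) * 10^6 = 11.5 um

11.5 um


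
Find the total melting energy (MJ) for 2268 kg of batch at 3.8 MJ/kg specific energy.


Total energy = mass * specific energy
  E = 2268 * 3.8 = 8618.4 MJ

8618.4 MJ


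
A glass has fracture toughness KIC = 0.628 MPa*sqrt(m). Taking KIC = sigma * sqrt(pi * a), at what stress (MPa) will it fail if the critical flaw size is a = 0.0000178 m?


Rearrange KIC = sigma * sqrt(pi * a):
  sigma = KIC / sqrt(pi * a)
  sqrt(pi * 0.0000178) = 0.007478
  sigma = 0.628 / 0.007478 = 83.98 MPa

83.98 MPa


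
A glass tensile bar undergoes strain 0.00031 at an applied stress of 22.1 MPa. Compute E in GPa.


Young's modulus: E = stress / strain
  E = 22.1 MPa / 0.00031 = 71290.32 MPa
Convert to GPa: 71290.32 / 1000 = 71.29 GPa

71.29 GPa


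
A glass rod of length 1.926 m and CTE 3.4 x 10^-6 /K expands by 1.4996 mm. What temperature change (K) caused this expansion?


Rearrange dL = alpha * L0 * dT for dT:
  dT = dL / (alpha * L0)
  dL (m) = 1.4996 / 1000 = 0.0014996
  dT = 0.0014996 / ((3.4 x 10^-6) * 1.926) = 229.0 K

229.0 K


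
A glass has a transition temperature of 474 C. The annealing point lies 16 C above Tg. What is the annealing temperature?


The annealing temperature is Tg plus the offset:
  T_anneal = 474 + 16 = 490 C

490 C


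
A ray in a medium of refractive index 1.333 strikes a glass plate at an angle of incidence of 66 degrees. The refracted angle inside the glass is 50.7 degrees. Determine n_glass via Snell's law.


Apply Snell's law: n1 * sin(theta1) = n2 * sin(theta2)
  n2 = n1 * sin(theta1) / sin(theta2)
  sin(66) = 0.913545
  sin(50.7) = 0.77384
  n2 = 1.333 * 0.913545 / 0.77384 = 1.5737

1.5737


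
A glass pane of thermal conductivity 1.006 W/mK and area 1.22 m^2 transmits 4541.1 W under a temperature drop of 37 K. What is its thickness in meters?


Fourier's law: t = k * A * dT / Q
  t = 1.006 * 1.22 * 37 / 4541.1
  t = 45.41084 / 4541.1 = 0.01 m

0.01 m


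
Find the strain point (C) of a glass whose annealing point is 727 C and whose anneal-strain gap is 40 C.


Strain point = annealing point - difference:
  T_strain = 727 - 40 = 687 C

687 C


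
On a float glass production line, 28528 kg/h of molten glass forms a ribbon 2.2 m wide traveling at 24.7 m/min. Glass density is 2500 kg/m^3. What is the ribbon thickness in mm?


Ribbon cross-section from mass balance:
  Volume rate = throughput / density = 28528 / 2500 = 11.4112 m^3/h
  thickness = volume rate / (speed * 60 * width), i.e.
  thickness = throughput / (60 * speed * width * density) * 1000
  thickness = 28528 / (60 * 24.7 * 2.2 * 2500) * 1000 = 3.5 mm

3.5 mm


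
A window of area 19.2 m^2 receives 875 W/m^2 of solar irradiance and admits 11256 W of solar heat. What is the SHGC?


Rearrange Q = Area * SHGC * Irradiance:
  SHGC = Q / (Area * Irradiance)
  SHGC = 11256 / (19.2 * 875) = 0.67

0.67


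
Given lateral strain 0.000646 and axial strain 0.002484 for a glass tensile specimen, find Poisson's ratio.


Poisson's ratio: nu = lateral strain / axial strain
  nu = 0.000646 / 0.002484 = 0.2601

0.2601


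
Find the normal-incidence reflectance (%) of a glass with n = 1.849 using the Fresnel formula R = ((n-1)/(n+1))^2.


Fresnel reflectance at normal incidence:
  R = ((n - 1)/(n + 1))^2
  (n - 1)/(n + 1) = (1.849 - 1)/(1.849 + 1) = 0.297999
  R = 0.297999^2 = 0.0888034
  R(%) = 0.0888034 * 100 = 8.88%

8.88%


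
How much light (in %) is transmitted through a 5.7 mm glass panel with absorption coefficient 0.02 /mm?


Beer-Lambert law: T = exp(-alpha * thickness)
  exponent = -0.02 * 5.7 = -0.114
  T = exp(-0.114) = 0.8923
  Percentage = 0.8923 * 100 = 89.23%

89.23%


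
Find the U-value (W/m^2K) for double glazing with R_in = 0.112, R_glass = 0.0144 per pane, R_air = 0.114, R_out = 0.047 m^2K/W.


Total thermal resistance (series):
  R_total = R_in + R_glass + R_air + R_glass + R_out
  R_total = 0.112 + 0.0144 + 0.114 + 0.0144 + 0.047 = 0.3018 m^2K/W
U-value = 1 / R_total = 1 / 0.3018 = 3.313 W/m^2K

3.313 W/m^2K


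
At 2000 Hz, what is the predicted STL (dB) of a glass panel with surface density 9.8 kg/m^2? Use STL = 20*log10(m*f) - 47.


Mass law: STL = 20 * log10(m * f) - 47
  m * f = 9.8 * 2000 = 19600
  log10(19600) = 4.29226
  STL = 20 * 4.29226 - 47 = 85.8452 - 47 = 38.8 dB

38.8 dB


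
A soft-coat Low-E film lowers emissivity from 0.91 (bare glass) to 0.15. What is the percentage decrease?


Percentage reduction = (1 - coated/uncoated) * 100
  Ratio = 0.15 / 0.91 = 0.1648
  Reduction = (1 - 0.1648) * 100 = 83.5%

83.5%


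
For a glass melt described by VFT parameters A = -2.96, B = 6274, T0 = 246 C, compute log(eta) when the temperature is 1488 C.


VFT equation: log(eta) = A + B / (T - T0)
  T - T0 = 1488 - 246 = 1242
  B / (T - T0) = 6274 / 1242 = 5.052
  log(eta) = -2.96 + 5.052 = 2.092

2.092


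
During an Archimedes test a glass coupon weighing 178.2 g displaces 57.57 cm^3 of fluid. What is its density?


Use the definition of density:
  rho = mass / volume
  rho = 178.2 / 57.57 = 3.095 g/cm^3

3.095 g/cm^3


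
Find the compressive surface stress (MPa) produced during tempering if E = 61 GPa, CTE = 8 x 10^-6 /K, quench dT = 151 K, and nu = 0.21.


Tempering stress: sigma = E * alpha * dT / (1 - nu)
  E (MPa) = 61 * 1000 = 61000
  Numerator = 61000 * (8 x 10^-6) * 151 = 73.688
  Denominator = 1 - 0.21 = 0.79
  sigma = 73.688 / 0.79 = 93.3 MPa

93.3 MPa


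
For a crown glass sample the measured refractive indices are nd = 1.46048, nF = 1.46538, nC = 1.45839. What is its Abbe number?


Abbe number formula: Vd = (nd - 1) / (nF - nC)
  nd - 1 = 1.46048 - 1 = 0.46048
  nF - nC = 1.46538 - 1.45839 = 0.00699
  Vd = 0.46048 / 0.00699 = 65.88

65.88


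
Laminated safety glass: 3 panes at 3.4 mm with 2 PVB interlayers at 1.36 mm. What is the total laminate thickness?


Total thickness = glass contribution + PVB contribution
  Glass: 3 * 3.4 = 10.2 mm
  PVB: 2 * 1.36 = 2.72 mm
  Total = 10.2 + 2.72 = 12.92 mm

12.92 mm


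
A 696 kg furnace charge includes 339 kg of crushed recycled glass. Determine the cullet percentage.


Cullet ratio = (cullet mass / total batch mass) * 100
  Ratio = 339 / 696 * 100 = 48.71%

48.71%


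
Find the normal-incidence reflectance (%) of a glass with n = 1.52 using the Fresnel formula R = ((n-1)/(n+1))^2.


Fresnel reflectance at normal incidence:
  R = ((n - 1)/(n + 1))^2
  (n - 1)/(n + 1) = (1.52 - 1)/(1.52 + 1) = 0.206349
  R = 0.206349^2 = 0.0425799
  R(%) = 0.0425799 * 100 = 4.258%

4.258%


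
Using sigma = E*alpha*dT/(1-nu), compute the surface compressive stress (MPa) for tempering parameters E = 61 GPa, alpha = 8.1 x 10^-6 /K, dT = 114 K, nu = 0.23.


Tempering stress: sigma = E * alpha * dT / (1 - nu)
  E (MPa) = 61 * 1000 = 61000
  Numerator = 61000 * (8.1 x 10^-6) * 114 = 56.3274
  Denominator = 1 - 0.23 = 0.77
  sigma = 56.3274 / 0.77 = 73.2 MPa

73.2 MPa


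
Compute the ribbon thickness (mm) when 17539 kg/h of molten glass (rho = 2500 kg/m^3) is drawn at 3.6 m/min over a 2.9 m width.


Ribbon cross-section from mass balance:
  Volume rate = throughput / density = 17539 / 2500 = 7.0156 m^3/h
  thickness = volume rate / (speed * 60 * width), i.e.
  thickness = throughput / (60 * speed * width * density) * 1000
  thickness = 17539 / (60 * 3.6 * 2.9 * 2500) * 1000 = 11.2 mm

11.2 mm


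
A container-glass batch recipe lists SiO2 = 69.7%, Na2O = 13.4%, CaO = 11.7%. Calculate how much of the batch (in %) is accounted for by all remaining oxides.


Sum the three major oxides:
  SiO2 + Na2O + CaO = 69.7 + 13.4 + 11.7 = 94.8%
Subtract from 100%:
  Others = 100 - 94.8 = 5.2%

5.2%


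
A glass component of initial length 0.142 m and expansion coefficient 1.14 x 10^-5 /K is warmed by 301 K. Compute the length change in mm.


Thermal expansion formula: dL = alpha * L0 * dT
  dL = (1.14 x 10^-5) * 0.142 * 301 = 0.00048726 m
Convert to mm: 0.00048726 * 1000 = 0.4873 mm

0.4873 mm


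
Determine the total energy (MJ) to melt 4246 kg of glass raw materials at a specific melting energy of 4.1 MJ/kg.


Total energy = mass * specific energy
  E = 4246 * 4.1 = 17408.6 MJ

17408.6 MJ


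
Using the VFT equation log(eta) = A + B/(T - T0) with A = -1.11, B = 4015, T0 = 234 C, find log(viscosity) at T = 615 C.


VFT equation: log(eta) = A + B / (T - T0)
  T - T0 = 615 - 234 = 381
  B / (T - T0) = 4015 / 381 = 10.538
  log(eta) = -1.11 + 10.538 = 9.428

9.428


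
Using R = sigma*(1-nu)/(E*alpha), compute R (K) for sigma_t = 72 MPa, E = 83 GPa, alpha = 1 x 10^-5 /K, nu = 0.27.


Thermal shock resistance: R = sigma * (1 - nu) / (E * alpha)
  Numerator = 72 * (1 - 0.27) = 52.56
  Denominator = 83 * 1000 * (1 x 10^-5) = 0.83
  R = 52.56 / 0.83 = 63.3 K

63.3 K


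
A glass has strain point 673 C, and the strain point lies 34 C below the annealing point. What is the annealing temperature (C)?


T_anneal = T_strain + gap:
  T_anneal = 673 + 34 = 707 C

707 C


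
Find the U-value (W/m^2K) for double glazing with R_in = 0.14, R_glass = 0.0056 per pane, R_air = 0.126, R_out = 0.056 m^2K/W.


Total thermal resistance (series):
  R_total = R_in + R_glass + R_air + R_glass + R_out
  R_total = 0.14 + 0.0056 + 0.126 + 0.0056 + 0.056 = 0.3332 m^2K/W
U-value = 1 / R_total = 1 / 0.3332 = 3.001 W/m^2K

3.001 W/m^2K


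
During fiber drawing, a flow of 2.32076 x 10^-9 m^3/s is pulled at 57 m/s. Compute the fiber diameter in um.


Cross-sectional area from continuity:
  A = Q / v = 2.32076 x 10^-9 / 57 = 4.071509 x 10^-11 m^2
Diameter from circular cross-section:
  d = sqrt(4A / pi) * 10^6 (m -> um)
  d = sqrt(4 * 4.071509 x 10^-11 / pi) * 10^6 = 7.2 um

7.2 um


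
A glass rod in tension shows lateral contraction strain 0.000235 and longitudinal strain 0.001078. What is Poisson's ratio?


Poisson's ratio: nu = lateral strain / axial strain
  nu = 0.000235 / 0.001078 = 0.218

0.218


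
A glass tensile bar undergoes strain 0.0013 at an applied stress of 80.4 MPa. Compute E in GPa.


Young's modulus: E = stress / strain
  E = 80.4 MPa / 0.0013 = 61846.15 MPa
Convert to GPa: 61846.15 / 1000 = 61.85 GPa

61.85 GPa


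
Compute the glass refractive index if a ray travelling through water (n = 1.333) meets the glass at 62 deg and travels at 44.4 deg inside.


Apply Snell's law: n1 * sin(theta1) = n2 * sin(theta2)
  n2 = n1 * sin(theta1) / sin(theta2)
  sin(62) = 0.882948
  sin(44.4) = 0.699663
  n2 = 1.333 * 0.882948 / 0.699663 = 1.6822

1.6822


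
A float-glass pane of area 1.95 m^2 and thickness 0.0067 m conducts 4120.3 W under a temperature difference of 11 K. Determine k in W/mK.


Fourier's law rearranged: k = Q * t / (A * dT)
  Numerator = 4120.3 * 0.0067 = 27.60601
  Denominator = 1.95 * 11 = 21.45
  k = 27.60601 / 21.45 = 1.287 W/mK

1.287 W/mK


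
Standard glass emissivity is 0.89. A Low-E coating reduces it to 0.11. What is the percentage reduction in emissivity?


Percentage reduction = (1 - coated/uncoated) * 100
  Ratio = 0.11 / 0.89 = 0.1236
  Reduction = (1 - 0.1236) * 100 = 87.6%

87.6%


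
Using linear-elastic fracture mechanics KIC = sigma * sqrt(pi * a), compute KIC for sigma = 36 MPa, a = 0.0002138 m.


Fracture toughness: KIC = sigma * sqrt(pi * a)
  pi * a = pi * 0.0002138 = 0.000671673
  sqrt(pi * a) = 0.025917
  KIC = 36 * 0.025917 = 0.933 MPa*sqrt(m)

0.933 MPa*sqrt(m)


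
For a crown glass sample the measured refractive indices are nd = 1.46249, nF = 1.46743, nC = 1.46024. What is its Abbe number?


Abbe number formula: Vd = (nd - 1) / (nF - nC)
  nd - 1 = 1.46249 - 1 = 0.46249
  nF - nC = 1.46743 - 1.46024 = 0.00719
  Vd = 0.46249 / 0.00719 = 64.32

64.32


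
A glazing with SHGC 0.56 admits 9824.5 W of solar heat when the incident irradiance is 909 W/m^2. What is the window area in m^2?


Rearrange Q = Area * SHGC * Irradiance:
  Area = Q / (SHGC * Irradiance)
  Area = 9824.5 / (0.56 * 909) = 19.3 m^2

19.3 m^2


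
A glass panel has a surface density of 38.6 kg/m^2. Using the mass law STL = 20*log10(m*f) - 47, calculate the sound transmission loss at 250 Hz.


Mass law: STL = 20 * log10(m * f) - 47
  m * f = 38.6 * 250 = 9650
  log10(9650) = 3.98453
  STL = 20 * 3.98453 - 47 = 79.6906 - 47 = 32.7 dB

32.7 dB


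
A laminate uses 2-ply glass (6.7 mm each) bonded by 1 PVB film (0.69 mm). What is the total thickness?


Total thickness = glass contribution + PVB contribution
  Glass: 2 * 6.7 = 13.4 mm
  PVB: 1 * 0.69 = 0.69 mm
  Total = 13.4 + 0.69 = 14.09 mm

14.09 mm


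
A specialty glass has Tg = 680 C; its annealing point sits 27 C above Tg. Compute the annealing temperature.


The annealing temperature is Tg plus the offset:
  T_anneal = 680 + 27 = 707 C

707 C


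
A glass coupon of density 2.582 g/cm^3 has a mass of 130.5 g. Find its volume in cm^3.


Rearrange rho = m / V:
  V = m / rho
  V = 130.5 / 2.582 = 50.542 cm^3

50.542 cm^3


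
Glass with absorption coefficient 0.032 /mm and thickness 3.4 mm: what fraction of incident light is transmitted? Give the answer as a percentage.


Beer-Lambert law: T = exp(-alpha * thickness)
  exponent = -0.032 * 3.4 = -0.1088
  T = exp(-0.1088) = 0.8969
  Percentage = 0.8969 * 100 = 89.69%

89.69%


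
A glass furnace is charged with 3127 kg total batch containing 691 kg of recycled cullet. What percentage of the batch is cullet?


Cullet ratio = (cullet mass / total batch mass) * 100
  Ratio = 691 / 3127 * 100 = 22.1%

22.1%


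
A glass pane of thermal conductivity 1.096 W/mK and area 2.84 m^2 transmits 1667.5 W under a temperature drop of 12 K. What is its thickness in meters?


Fourier's law: t = k * A * dT / Q
  t = 1.096 * 2.84 * 12 / 1667.5
  t = 37.35168 / 1667.5 = 0.0224 m

0.0224 m


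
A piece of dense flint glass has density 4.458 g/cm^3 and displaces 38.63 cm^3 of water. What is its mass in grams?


Rearrange rho = m / V:
  m = rho * V
  m = 4.458 * 38.63 = 172.213 g

172.213 g


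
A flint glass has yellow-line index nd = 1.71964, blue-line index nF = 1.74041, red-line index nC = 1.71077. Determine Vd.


Abbe number formula: Vd = (nd - 1) / (nF - nC)
  nd - 1 = 1.71964 - 1 = 0.71964
  nF - nC = 1.74041 - 1.71077 = 0.02964
  Vd = 0.71964 / 0.02964 = 24.28

24.28


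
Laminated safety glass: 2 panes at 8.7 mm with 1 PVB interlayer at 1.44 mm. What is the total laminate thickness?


Total thickness = glass contribution + PVB contribution
  Glass: 2 * 8.7 = 17.4 mm
  PVB: 1 * 1.44 = 1.44 mm
  Total = 17.4 + 1.44 = 18.84 mm

18.84 mm


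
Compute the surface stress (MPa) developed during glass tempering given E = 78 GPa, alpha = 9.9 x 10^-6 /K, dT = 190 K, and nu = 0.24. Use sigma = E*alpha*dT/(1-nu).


Tempering stress: sigma = E * alpha * dT / (1 - nu)
  E (MPa) = 78 * 1000 = 78000
  Numerator = 78000 * (9.9 x 10^-6) * 190 = 146.718
  Denominator = 1 - 0.24 = 0.76
  sigma = 146.718 / 0.76 = 193.0 MPa

193.0 MPa


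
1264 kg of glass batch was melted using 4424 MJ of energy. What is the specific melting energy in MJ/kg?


Rearrange E = m * s for s:
  s = E / m
  s = 4424 / 1264 = 3.5 MJ/kg

3.5 MJ/kg


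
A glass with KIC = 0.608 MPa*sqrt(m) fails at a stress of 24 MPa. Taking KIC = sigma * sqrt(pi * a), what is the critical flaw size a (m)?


Rearrange KIC = sigma * sqrt(pi * a):
  sqrt(pi * a) = KIC / sigma
  sqrt(pi * a) = 0.608 / 24 = 0.025333
  a = (KIC / sigma)^2 / pi
  a = 0.025333^2 / pi = 0.0002043 m

0.0002043 m


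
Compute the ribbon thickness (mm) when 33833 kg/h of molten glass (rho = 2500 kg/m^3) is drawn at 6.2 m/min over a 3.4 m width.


Ribbon cross-section from mass balance:
  Volume rate = throughput / density = 33833 / 2500 = 13.5332 m^3/h
  thickness = volume rate / (speed * 60 * width), i.e.
  thickness = throughput / (60 * speed * width * density) * 1000
  thickness = 33833 / (60 * 6.2 * 3.4 * 2500) * 1000 = 10.7 mm

10.7 mm


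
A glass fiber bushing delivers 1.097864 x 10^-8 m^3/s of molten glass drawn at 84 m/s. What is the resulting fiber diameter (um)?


Cross-sectional area from continuity:
  A = Q / v = 1.097864 x 10^-8 / 84 = 1.306981 x 10^-10 m^2
Diameter from circular cross-section:
  d = sqrt(4A / pi) * 10^6 (m -> um)
  d = sqrt(4 * 1.306981 x 10^-10 / pi) * 10^6 = 12.9 um

12.9 um


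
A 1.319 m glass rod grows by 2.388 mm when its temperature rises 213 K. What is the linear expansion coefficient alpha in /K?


Rearrange dL = alpha * L0 * dT for alpha:
  alpha = dL / (L0 * dT)
  alpha = (2.388 / 1000) / (1.319 * 213) = 0.0000085 /K = 8.5 x 10^-6 /K

8.5 x 10^-6 /K


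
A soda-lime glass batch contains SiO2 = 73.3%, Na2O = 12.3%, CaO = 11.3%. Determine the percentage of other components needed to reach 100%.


Sum the three major oxides:
  SiO2 + Na2O + CaO = 73.3 + 12.3 + 11.3 = 96.9%
Subtract from 100%:
  Others = 100 - 96.9 = 3.1%

3.1%


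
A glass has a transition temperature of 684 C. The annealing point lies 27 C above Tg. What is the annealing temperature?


The annealing temperature is Tg plus the offset:
  T_anneal = 684 + 27 = 711 C

711 C


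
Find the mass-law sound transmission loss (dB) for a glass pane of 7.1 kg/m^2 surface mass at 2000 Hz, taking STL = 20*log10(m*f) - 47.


Mass law: STL = 20 * log10(m * f) - 47
  m * f = 7.1 * 2000 = 14200
  log10(14200) = 4.15229
  STL = 20 * 4.15229 - 47 = 83.0458 - 47 = 36.0 dB

36.0 dB


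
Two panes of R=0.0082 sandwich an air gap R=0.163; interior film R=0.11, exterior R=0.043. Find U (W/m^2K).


Total thermal resistance (series):
  R_total = R_in + R_glass + R_air + R_glass + R_out
  R_total = 0.11 + 0.0082 + 0.163 + 0.0082 + 0.043 = 0.3324 m^2K/W
U-value = 1 / R_total = 1 / 0.3324 = 3.008 W/m^2K

3.008 W/m^2K


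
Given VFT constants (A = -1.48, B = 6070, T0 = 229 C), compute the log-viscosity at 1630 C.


VFT equation: log(eta) = A + B / (T - T0)
  T - T0 = 1630 - 229 = 1401
  B / (T - T0) = 6070 / 1401 = 4.333
  log(eta) = -1.48 + 4.333 = 2.853

2.853


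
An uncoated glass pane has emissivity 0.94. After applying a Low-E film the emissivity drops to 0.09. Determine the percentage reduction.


Percentage reduction = (1 - coated/uncoated) * 100
  Ratio = 0.09 / 0.94 = 0.0957
  Reduction = (1 - 0.0957) * 100 = 90.4%

90.4%


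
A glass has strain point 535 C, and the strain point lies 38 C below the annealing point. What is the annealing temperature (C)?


T_anneal = T_strain + gap:
  T_anneal = 535 + 38 = 573 C

573 C


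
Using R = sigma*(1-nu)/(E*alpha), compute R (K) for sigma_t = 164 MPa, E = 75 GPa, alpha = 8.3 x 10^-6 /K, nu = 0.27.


Thermal shock resistance: R = sigma * (1 - nu) / (E * alpha)
  Numerator = 164 * (1 - 0.27) = 119.72
  Denominator = 75 * 1000 * (8.3 x 10^-6) = 0.6225
  R = 119.72 / 0.6225 = 192.3 K

192.3 K


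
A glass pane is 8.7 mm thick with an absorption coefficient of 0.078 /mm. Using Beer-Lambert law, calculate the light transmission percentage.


Beer-Lambert law: T = exp(-alpha * thickness)
  exponent = -0.078 * 8.7 = -0.6786
  T = exp(-0.6786) = 0.5073
  Percentage = 0.5073 * 100 = 50.73%

50.73%


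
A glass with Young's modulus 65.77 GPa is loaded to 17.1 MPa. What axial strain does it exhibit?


Rearrange E = sigma / epsilon:
  epsilon = sigma / E
  E (MPa) = 65.77 * 1000 = 65770
  epsilon = 17.1 / 65770 = 0.00026

0.00026


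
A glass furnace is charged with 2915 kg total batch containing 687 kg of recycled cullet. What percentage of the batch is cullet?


Cullet ratio = (cullet mass / total batch mass) * 100
  Ratio = 687 / 2915 * 100 = 23.57%

23.57%


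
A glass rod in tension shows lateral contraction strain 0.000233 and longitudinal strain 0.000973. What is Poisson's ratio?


Poisson's ratio: nu = lateral strain / axial strain
  nu = 0.000233 / 0.000973 = 0.2395

0.2395


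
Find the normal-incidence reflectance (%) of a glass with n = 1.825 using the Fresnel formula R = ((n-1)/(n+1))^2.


Fresnel reflectance at normal incidence:
  R = ((n - 1)/(n + 1))^2
  (n - 1)/(n + 1) = (1.825 - 1)/(1.825 + 1) = 0.292035
  R = 0.292035^2 = 0.0852844
  R(%) = 0.0852844 * 100 = 8.528%

8.528%


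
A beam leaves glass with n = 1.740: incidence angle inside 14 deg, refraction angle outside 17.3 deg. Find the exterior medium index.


Apply Snell's law: n1 * sin(theta1) = n2 * sin(theta2)
  n2 = n1 * sin(theta1) / sin(theta2)
  sin(14) = 0.241922
  sin(17.3) = 0.297375
  n2 = 1.740 * 0.241922 / 0.297375 = 1.4155

1.4155


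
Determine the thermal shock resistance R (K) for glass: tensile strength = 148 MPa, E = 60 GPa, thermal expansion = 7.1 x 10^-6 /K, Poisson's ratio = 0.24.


Thermal shock resistance: R = sigma * (1 - nu) / (E * alpha)
  Numerator = 148 * (1 - 0.24) = 112.48
  Denominator = 60 * 1000 * (7.1 x 10^-6) = 0.426
  R = 112.48 / 0.426 = 264.0 K

264.0 K


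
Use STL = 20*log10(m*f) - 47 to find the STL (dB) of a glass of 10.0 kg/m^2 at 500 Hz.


Mass law: STL = 20 * log10(m * f) - 47
  m * f = 10.0 * 500 = 5000
  log10(5000) = 3.69897
  STL = 20 * 3.69897 - 47 = 73.9794 - 47 = 27.0 dB

27.0 dB


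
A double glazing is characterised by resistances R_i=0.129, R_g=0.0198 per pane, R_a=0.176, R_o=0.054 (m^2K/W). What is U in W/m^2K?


Total thermal resistance (series):
  R_total = R_in + R_glass + R_air + R_glass + R_out
  R_total = 0.129 + 0.0198 + 0.176 + 0.0198 + 0.054 = 0.3986 m^2K/W
U-value = 1 / R_total = 1 / 0.3986 = 2.509 W/m^2K

2.509 W/m^2K


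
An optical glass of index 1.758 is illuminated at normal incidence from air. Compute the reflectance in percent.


Fresnel reflectance at normal incidence:
  R = ((n - 1)/(n + 1))^2
  (n - 1)/(n + 1) = (1.758 - 1)/(1.758 + 1) = 0.274837
  R = 0.274837^2 = 0.0755354
  R(%) = 0.0755354 * 100 = 7.554%

7.554%


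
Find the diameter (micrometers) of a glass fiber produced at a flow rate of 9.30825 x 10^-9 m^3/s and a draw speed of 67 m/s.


Cross-sectional area from continuity:
  A = Q / v = 9.30825 x 10^-9 / 67 = 1.389291 x 10^-10 m^2
Diameter from circular cross-section:
  d = sqrt(4A / pi) * 10^6 (m -> um)
  d = sqrt(4 * 1.389291 x 10^-10 / pi) * 10^6 = 13.3 um

13.3 um


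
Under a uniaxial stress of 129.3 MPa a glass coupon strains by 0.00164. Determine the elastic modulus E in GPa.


Young's modulus: E = stress / strain
  E = 129.3 MPa / 0.00164 = 78841.46 MPa
Convert to GPa: 78841.46 / 1000 = 78.84 GPa

78.84 GPa


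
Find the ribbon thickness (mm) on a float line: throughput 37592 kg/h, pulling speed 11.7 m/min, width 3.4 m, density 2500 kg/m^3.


Ribbon cross-section from mass balance:
  Volume rate = throughput / density = 37592 / 2500 = 15.0368 m^3/h
  thickness = volume rate / (speed * 60 * width), i.e.
  thickness = throughput / (60 * speed * width * density) * 1000
  thickness = 37592 / (60 * 11.7 * 3.4 * 2500) * 1000 = 6.3 mm

6.3 mm


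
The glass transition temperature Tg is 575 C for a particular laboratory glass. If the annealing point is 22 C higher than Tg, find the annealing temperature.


The annealing temperature is Tg plus the offset:
  T_anneal = 575 + 22 = 597 C

597 C


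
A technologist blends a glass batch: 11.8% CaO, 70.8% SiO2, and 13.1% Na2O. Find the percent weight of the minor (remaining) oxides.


Sum the three major oxides:
  SiO2 + Na2O + CaO = 70.8 + 13.1 + 11.8 = 95.7%
Subtract from 100%:
  Others = 100 - 95.7 = 4.3%

4.3%


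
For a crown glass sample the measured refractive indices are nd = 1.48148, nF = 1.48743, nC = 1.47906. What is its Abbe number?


Abbe number formula: Vd = (nd - 1) / (nF - nC)
  nd - 1 = 1.48148 - 1 = 0.48148
  nF - nC = 1.48743 - 1.47906 = 0.00837
  Vd = 0.48148 / 0.00837 = 57.52

57.52


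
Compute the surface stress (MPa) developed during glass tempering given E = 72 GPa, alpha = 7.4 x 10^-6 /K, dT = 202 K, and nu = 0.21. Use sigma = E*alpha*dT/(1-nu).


Tempering stress: sigma = E * alpha * dT / (1 - nu)
  E (MPa) = 72 * 1000 = 72000
  Numerator = 72000 * (7.4 x 10^-6) * 202 = 107.6256
  Denominator = 1 - 0.21 = 0.79
  sigma = 107.6256 / 0.79 = 136.2 MPa

136.2 MPa


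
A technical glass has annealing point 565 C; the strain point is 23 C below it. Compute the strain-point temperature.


Strain point = annealing point - difference:
  T_strain = 565 - 23 = 542 C

542 C


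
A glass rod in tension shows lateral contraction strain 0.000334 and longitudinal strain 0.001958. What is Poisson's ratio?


Poisson's ratio: nu = lateral strain / axial strain
  nu = 0.000334 / 0.001958 = 0.1706

0.1706


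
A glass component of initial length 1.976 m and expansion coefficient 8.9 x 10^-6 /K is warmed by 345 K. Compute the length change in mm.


Thermal expansion formula: dL = alpha * L0 * dT
  dL = (8.9 x 10^-6) * 1.976 * 345 = 0.00606731 m
Convert to mm: 0.00606731 * 1000 = 6.0673 mm

6.0673 mm


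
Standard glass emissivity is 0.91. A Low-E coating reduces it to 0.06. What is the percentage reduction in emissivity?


Percentage reduction = (1 - coated/uncoated) * 100
  Ratio = 0.06 / 0.91 = 0.0659
  Reduction = (1 - 0.0659) * 100 = 93.4%

93.4%


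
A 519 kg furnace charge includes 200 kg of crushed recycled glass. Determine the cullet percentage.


Cullet ratio = (cullet mass / total batch mass) * 100
  Ratio = 200 / 519 * 100 = 38.54%

38.54%


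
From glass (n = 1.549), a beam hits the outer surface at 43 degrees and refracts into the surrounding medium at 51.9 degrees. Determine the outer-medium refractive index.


Apply Snell's law: n1 * sin(theta1) = n2 * sin(theta2)
  n2 = n1 * sin(theta1) / sin(theta2)
  sin(43) = 0.681998
  sin(51.9) = 0.786935
  n2 = 1.549 * 0.681998 / 0.786935 = 1.3424

1.3424


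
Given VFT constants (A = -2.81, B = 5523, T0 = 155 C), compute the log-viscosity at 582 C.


VFT equation: log(eta) = A + B / (T - T0)
  T - T0 = 582 - 155 = 427
  B / (T - T0) = 5523 / 427 = 12.934
  log(eta) = -2.81 + 12.934 = 10.124

10.124


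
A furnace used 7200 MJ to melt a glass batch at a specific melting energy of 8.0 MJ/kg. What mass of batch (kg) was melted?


Rearrange E = m * s for m:
  m = E / s
  m = 7200 / 8.0 = 900.0 kg

900.0 kg


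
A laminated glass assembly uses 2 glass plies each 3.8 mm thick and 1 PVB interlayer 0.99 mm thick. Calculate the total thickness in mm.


Total thickness = glass contribution + PVB contribution
  Glass: 2 * 3.8 = 7.6 mm
  PVB: 1 * 0.99 = 0.99 mm
  Total = 7.6 + 0.99 = 8.59 mm

8.59 mm


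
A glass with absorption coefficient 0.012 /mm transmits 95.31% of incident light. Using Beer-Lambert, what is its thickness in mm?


Rearrange T = exp(-alpha * thickness):
  thickness = -ln(T) / alpha
  T = 95.31/100 = 0.9531
  ln(T) = -0.04804
  -ln(T) = 0.04804
  thickness = 0.04804 / 0.012 = 4.0 mm

4.0 mm


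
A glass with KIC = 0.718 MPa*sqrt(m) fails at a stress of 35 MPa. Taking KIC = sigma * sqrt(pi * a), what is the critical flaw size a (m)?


Rearrange KIC = sigma * sqrt(pi * a):
  sqrt(pi * a) = KIC / sigma
  sqrt(pi * a) = 0.718 / 35 = 0.020514
  a = (KIC / sigma)^2 / pi
  a = 0.020514^2 / pi = 0.000134 m

0.000134 m


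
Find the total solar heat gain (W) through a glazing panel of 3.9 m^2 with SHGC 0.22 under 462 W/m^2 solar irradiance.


Solar heat gain: Q = Area * SHGC * Irradiance
  Q = 3.9 * 0.22 * 462 = 396.4 W

396.4 W


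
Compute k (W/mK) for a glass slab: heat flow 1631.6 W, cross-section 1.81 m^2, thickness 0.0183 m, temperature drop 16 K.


Fourier's law rearranged: k = Q * t / (A * dT)
  Numerator = 1631.6 * 0.0183 = 29.85828
  Denominator = 1.81 * 16 = 28.96
  k = 29.85828 / 28.96 = 1.031 W/mK

1.031 W/mK


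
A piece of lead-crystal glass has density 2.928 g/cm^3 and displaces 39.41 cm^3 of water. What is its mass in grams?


Rearrange rho = m / V:
  m = rho * V
  m = 2.928 * 39.41 = 115.392 g

115.392 g


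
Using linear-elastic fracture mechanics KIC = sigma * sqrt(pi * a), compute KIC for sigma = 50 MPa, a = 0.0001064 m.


Fracture toughness: KIC = sigma * sqrt(pi * a)
  pi * a = pi * 0.0001064 = 0.000334265
  sqrt(pi * a) = 0.018283
  KIC = 50 * 0.018283 = 0.914 MPa*sqrt(m)

0.914 MPa*sqrt(m)


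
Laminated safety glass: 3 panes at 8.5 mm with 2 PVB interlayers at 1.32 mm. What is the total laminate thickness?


Total thickness = glass contribution + PVB contribution
  Glass: 3 * 8.5 = 25.5 mm
  PVB: 2 * 1.32 = 2.64 mm
  Total = 25.5 + 2.64 = 28.14 mm

28.14 mm


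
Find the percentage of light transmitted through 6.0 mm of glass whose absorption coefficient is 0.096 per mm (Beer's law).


Beer-Lambert law: T = exp(-alpha * thickness)
  exponent = -0.096 * 6.0 = -0.576
  T = exp(-0.576) = 0.5621
  Percentage = 0.5621 * 100 = 56.21%

56.21%


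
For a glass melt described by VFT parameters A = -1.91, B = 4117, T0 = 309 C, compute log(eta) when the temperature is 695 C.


VFT equation: log(eta) = A + B / (T - T0)
  T - T0 = 695 - 309 = 386
  B / (T - T0) = 4117 / 386 = 10.666
  log(eta) = -1.91 + 10.666 = 8.756

8.756


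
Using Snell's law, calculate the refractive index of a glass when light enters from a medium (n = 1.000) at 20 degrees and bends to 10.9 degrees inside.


Apply Snell's law: n1 * sin(theta1) = n2 * sin(theta2)
  n2 = n1 * sin(theta1) / sin(theta2)
  sin(20) = 0.34202
  sin(10.9) = 0.189095
  n2 = 1.000 * 0.34202 / 0.189095 = 1.8087

1.8087


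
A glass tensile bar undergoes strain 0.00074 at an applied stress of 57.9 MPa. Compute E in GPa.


Young's modulus: E = stress / strain
  E = 57.9 MPa / 0.00074 = 78243.24 MPa
Convert to GPa: 78243.24 / 1000 = 78.24 GPa

78.24 GPa


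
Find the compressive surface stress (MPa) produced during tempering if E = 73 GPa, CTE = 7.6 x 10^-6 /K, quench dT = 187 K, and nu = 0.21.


Tempering stress: sigma = E * alpha * dT / (1 - nu)
  E (MPa) = 73 * 1000 = 73000
  Numerator = 73000 * (7.6 x 10^-6) * 187 = 103.7476
  Denominator = 1 - 0.21 = 0.79
  sigma = 103.7476 / 0.79 = 131.3 MPa

131.3 MPa


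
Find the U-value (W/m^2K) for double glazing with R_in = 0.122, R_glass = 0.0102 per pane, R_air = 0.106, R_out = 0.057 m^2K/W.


Total thermal resistance (series):
  R_total = R_in + R_glass + R_air + R_glass + R_out
  R_total = 0.122 + 0.0102 + 0.106 + 0.0102 + 0.057 = 0.3054 m^2K/W
U-value = 1 / R_total = 1 / 0.3054 = 3.274 W/m^2K

3.274 W/m^2K


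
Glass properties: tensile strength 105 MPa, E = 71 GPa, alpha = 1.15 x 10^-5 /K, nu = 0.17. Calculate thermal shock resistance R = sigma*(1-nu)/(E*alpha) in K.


Thermal shock resistance: R = sigma * (1 - nu) / (E * alpha)
  Numerator = 105 * (1 - 0.17) = 87.15
  Denominator = 71 * 1000 * (1.15 x 10^-5) = 0.8165
  R = 87.15 / 0.8165 = 106.7 K

106.7 K


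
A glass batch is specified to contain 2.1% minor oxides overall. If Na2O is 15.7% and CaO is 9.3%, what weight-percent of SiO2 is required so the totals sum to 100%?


Known pieces sum to 100%:
  SiO2 = 100 - (others + Na2O + CaO)
  SiO2 = 100 - (2.1 + 15.7 + 9.3) = 72.9%

72.9%


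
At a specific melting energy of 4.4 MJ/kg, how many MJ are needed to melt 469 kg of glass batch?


Total energy = mass * specific energy
  E = 469 * 4.4 = 2063.6 MJ

2063.6 MJ


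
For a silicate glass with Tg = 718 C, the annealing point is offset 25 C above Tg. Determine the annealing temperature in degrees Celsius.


The annealing temperature is Tg plus the offset:
  T_anneal = 718 + 25 = 743 C

743 C


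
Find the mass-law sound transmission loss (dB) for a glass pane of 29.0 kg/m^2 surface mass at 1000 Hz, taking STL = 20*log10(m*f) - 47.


Mass law: STL = 20 * log10(m * f) - 47
  m * f = 29.0 * 1000 = 29000
  log10(29000) = 4.4624
  STL = 20 * 4.4624 - 47 = 89.248 - 47 = 42.2 dB

42.2 dB


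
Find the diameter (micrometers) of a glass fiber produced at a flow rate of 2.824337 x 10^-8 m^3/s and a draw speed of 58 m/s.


Cross-sectional area from continuity:
  A = Q / v = 2.824337 x 10^-8 / 58 = 4.869547 x 10^-10 m^2
Diameter from circular cross-section:
  d = sqrt(4A / pi) * 10^6 (m -> um)
  d = sqrt(4 * 4.869547 x 10^-10 / pi) * 10^6 = 24.9 um

24.9 um


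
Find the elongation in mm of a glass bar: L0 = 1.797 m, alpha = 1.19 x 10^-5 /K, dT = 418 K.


Thermal expansion formula: dL = alpha * L0 * dT
  dL = (1.19 x 10^-5) * 1.797 * 418 = 0.00893864 m
Convert to mm: 0.00893864 * 1000 = 8.9386 mm

8.9386 mm


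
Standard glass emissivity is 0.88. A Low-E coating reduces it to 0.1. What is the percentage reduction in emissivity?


Percentage reduction = (1 - coated/uncoated) * 100
  Ratio = 0.1 / 0.88 = 0.1136
  Reduction = (1 - 0.1136) * 100 = 88.6%

88.6%


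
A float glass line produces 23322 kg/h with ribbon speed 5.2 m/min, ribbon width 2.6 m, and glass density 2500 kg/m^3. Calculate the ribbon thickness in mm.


Ribbon cross-section from mass balance:
  Volume rate = throughput / density = 23322 / 2500 = 9.3288 m^3/h
  thickness = volume rate / (speed * 60 * width), i.e.
  thickness = throughput / (60 * speed * width * density) * 1000
  thickness = 23322 / (60 * 5.2 * 2.6 * 2500) * 1000 = 11.5 mm

11.5 mm


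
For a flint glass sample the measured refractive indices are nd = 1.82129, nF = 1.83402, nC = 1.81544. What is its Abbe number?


Abbe number formula: Vd = (nd - 1) / (nF - nC)
  nd - 1 = 1.82129 - 1 = 0.82129
  nF - nC = 1.83402 - 1.81544 = 0.01858
  Vd = 0.82129 / 0.01858 = 44.2

44.2


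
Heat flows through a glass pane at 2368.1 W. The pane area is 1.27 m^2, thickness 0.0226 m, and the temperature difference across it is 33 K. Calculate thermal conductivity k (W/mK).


Fourier's law rearranged: k = Q * t / (A * dT)
  Numerator = 2368.1 * 0.0226 = 53.51906
  Denominator = 1.27 * 33 = 41.91
  k = 53.51906 / 41.91 = 1.277 W/mK

1.277 W/mK


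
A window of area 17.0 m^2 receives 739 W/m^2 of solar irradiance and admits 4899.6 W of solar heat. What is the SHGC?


Rearrange Q = Area * SHGC * Irradiance:
  SHGC = Q / (Area * Irradiance)
  SHGC = 4899.6 / (17.0 * 739) = 0.39

0.39


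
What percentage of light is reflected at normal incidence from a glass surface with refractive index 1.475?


Fresnel reflectance at normal incidence:
  R = ((n - 1)/(n + 1))^2
  (n - 1)/(n + 1) = (1.475 - 1)/(1.475 + 1) = 0.191919
  R = 0.191919^2 = 0.0368329
  R(%) = 0.0368329 * 100 = 3.683%

3.683%


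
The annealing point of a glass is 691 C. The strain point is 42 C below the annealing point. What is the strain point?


Strain point = annealing point - difference:
  T_strain = 691 - 42 = 649 C

649 C


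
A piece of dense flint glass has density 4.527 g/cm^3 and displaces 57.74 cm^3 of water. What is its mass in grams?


Rearrange rho = m / V:
  m = rho * V
  m = 4.527 * 57.74 = 261.389 g

261.389 g
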